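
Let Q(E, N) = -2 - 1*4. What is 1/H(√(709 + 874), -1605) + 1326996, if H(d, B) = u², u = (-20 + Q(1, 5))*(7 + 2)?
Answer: 72660992977/54756 ≈ 1.3270e+6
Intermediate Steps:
Q(E, N) = -6 (Q(E, N) = -2 - 4 = -6)
u = -234 (u = (-20 - 6)*(7 + 2) = -26*9 = -234)
H(d, B) = 54756 (H(d, B) = (-234)² = 54756)
1/H(√(709 + 874), -1605) + 1326996 = 1/54756 + 1326996 = 72660992977/54756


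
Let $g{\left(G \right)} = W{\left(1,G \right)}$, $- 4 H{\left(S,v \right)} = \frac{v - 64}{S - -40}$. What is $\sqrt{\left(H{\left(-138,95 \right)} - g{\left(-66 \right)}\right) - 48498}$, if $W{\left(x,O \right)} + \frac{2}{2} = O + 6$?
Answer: $\frac{3 i \sqrt{4219394}}{28} \approx 220.08 i$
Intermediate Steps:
$H{\left(S,v \right)} = - \frac{-64 + v}{4 \left(40 + S\right)}$ ($H{\left(S,v \right)} = - \frac{\left(v - 64\right) \frac{1}{S - -40}}{4} = - \frac{\left(-64 + v\right) \frac{1}{S + 40}}{4} = - \frac{\left(-64 + v\right) \frac{1}{40 + S}}{4} = - \frac{\frac{1}{40 + S} \left(-64 + v\right)}{4} = - \frac{-64 + v}{4 \left(40 + S\right)}$)
$W{\left(x,O \right)} = 5 + O$ ($W{\left(x,O \right)} = -1 + \left(O + 6\right) = -1 + \left(6 + O\right) = 5 + O$)
$g{\left(G \right)} = 5 + G$
$\sqrt{\left(H{\left(-138,95 \right)} - g{\left(-66 \right)}\right) - 48498} = \sqrt{\left(\frac{64 - 95}{4 \left(40 - 138\right)} - \left(5 - 66\right)\right) - 48498} = \sqrt{\left(\frac{64 - 95}{4 \left(-98\right)} - -61\right) - 48498} = \sqrt{\left(\frac{1}{4} \left(- \frac{1}{98}\right) \left(-31\right) + 61\right) - 48498} = \sqrt{\left(\frac{31}{392} + 61\right) - 48498} = \sqrt{\frac{23943}{392} - 48498} = \sqrt{- \frac{18987273}{392}} = \frac{3 i \sqrt{4219394}}{28}$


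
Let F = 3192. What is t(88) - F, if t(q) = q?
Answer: -3104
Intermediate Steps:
t(88) - F = 88 - 1*3192 = 88 - 3192 = -3104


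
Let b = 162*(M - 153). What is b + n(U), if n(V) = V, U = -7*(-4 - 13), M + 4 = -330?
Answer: -78775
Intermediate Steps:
M = -334 (M = -4 - 330 = -334)
U = 119 (U = -7*(-17) = 119)
b = -78894 (b = 162*(-334 - 153) = 162*(-487) = -78894)
b + n(U) = -78894 + 119 = -78775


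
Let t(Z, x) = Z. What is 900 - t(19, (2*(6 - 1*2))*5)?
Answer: 881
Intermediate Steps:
900 - t(19, (2*(6 - 1*2))*5) = 900 - 1*19 = 900 - 19 = 881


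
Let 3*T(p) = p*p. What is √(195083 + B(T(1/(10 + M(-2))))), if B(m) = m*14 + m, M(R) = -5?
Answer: 2*√1219270/5 ≈ 441.68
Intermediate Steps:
T(p) = p²/3 (T(p) = (p*p)/3 = p²/3)
B(m) = 15*m (B(m) = 14*m + m = 15*m)
√(195083 + B(T(1/(10 + M(-2))))) = √(195083 + 15*((1/(10 - 5))²/3)) = √(195083 + 15*((1/5)²/3)) = √(195083 + 15*((⅕)²/3)) = √(195083 + 15*((⅓)*(1/25))) = √(195083 + 15*(1/75)) = √(195083 + ⅕) = √(975416/5) = 2*√1219270/5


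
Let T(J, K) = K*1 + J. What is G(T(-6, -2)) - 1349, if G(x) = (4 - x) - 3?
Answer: -1340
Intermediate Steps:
T(J, K) = J + K (T(J, K) = K + J = J + K)
G(x) = 1 - x
G(T(-6, -2)) - 1349 = (1 - (-6 - 2)) - 1349 = (1 - 1*(-8)) - 1349 = (1 + 8) - 1349 = 9 - 1349 = -1340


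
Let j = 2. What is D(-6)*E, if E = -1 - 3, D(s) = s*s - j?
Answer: -136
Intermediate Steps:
D(s) = -2 + s² (D(s) = s*s - 1*2 = s² - 2 = -2 + s²)
E = -4
D(-6)*E = (-2 + (-6)²)*(-4) = (-2 + 36)*(-4) = 34*(-4) = -136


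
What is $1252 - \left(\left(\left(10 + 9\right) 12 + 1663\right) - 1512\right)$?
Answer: $873$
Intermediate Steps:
$1252 - \left(\left(\left(10 + 9\right) 12 + 1663\right) - 1512\right) = 1252 - \left(\left(19 \cdot 12 + 1663\right) - 1512\right) = 1252 - \left(\left(228 + 1663\right) - 1512\right) = 1252 - \left(1891 - 1512\right) = 1252 - 379 = 873$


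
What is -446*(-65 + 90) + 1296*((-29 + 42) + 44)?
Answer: 62722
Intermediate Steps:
-446*(-65 + 90) + 1296*((-29 + 42) + 44) = -446*25 + 1296*(13 + 44) = -11150 + 1296*57 = -11150 + 73872 = 62722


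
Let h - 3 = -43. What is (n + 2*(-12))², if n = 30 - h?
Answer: 2116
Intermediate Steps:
h = -40 (h = 3 - 43 = -40)
n = 70 (n = 30 - 1*(-40) = 30 + 40 = 70)
(n + 2*(-12))² = (70 + 2*(-12))² = (70 - 24)² = 46² = 2116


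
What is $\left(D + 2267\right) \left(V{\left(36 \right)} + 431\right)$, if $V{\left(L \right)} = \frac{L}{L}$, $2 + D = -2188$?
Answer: $33264$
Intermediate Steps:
$D = -2190$ ($D = -2 - 2188 = -2190$)
$V{\left(L \right)} = 1$
$\left(D + 2267\right) \left(V{\left(36 \right)} + 431\right) = \left(-2190 + 2267\right) \left(1 + 431\right) = 77 \cdot 432 = 33264$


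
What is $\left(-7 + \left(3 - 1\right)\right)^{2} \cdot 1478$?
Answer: $36950$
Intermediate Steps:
$\left(-7 + \left(3 - 1\right)\right)^{2} \cdot 1478 = \left(-7 + 2\right)^{2} \cdot 1478 = \left(-5\right)^{2} \cdot 1478 = 25 \cdot 1478 = 36950$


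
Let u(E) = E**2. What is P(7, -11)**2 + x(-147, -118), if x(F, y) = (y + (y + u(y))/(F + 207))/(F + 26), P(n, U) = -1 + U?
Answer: 173119/1210 ≈ 143.07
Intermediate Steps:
x(F, y) = (y + (y + y**2)/(207 + F))/(26 + F) (x(F, y) = (y + (y + y**2)/(F + 207))/(F + 26) = (y + (y + y**2)/(207 + F))/(26 + F))
P(7, -11)**2 + x(-147, -118) = (-1 - 11)**2 - 118*(208 - 147 - 118)/(5382 + (-147)**2 + 233*(-147)) = (-12)**2 - 118*(-57)/(5382 + 21609 - 34251) = 144 - 118*(-57)/(-7260) = 144 - 118*(-1/7260)*(-57) = 144 - 1121/1210 = 173119/1210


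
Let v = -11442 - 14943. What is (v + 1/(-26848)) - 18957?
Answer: -1217342017/26848 ≈ -45342.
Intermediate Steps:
v = -26385
(v + 1/(-26848)) - 18957 = (-26385 + 1/(-26848)) - 18957 = (-26385 - 1/26848) - 18957 = -708384481/26848 - 18957 = -1217342017/26848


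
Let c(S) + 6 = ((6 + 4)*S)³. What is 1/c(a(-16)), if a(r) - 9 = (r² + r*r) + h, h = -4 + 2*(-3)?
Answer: 1/133432830994 ≈ 7.4944e-12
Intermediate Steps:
h = -10 (h = -4 - 6 = -10)
a(r) = -1 + 2*r² (a(r) = 9 + ((r² + r*r) - 10) = 9 + ((r² + r²) - 10) = 9 + (2*r² - 10) = 9 + (-10 + 2*r²) = -1 + 2*r²)
c(S) = -6 + 1000*S³ (c(S) = -6 + ((6 + 4)*S)³ = -6 + (10*S)³ = -6 + 1000*S³)
1/c(a(-16)) = 1/(-6 + 1000*(-1 + 2*(-16)²)³) = 1/(-6 + 1000*(-1 + 2*256)³) = 1/(-6 + 1000*(-1 + 512)³) = 1/(-6 + 1000*511³) = 1/(-6 + 1000*133432831) = 1/(-6 + 133432831000) = 1/133432830994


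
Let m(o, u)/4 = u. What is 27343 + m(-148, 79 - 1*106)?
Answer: 27235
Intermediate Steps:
m(o, u) = 4*u
27343 + m(-148, 79 - 1*106) = 27343 + 4*(79 - 1*106) = 27343 + 4*(79 - 106) = 27343 + 4*(-27) = 27343 - 108 = 27235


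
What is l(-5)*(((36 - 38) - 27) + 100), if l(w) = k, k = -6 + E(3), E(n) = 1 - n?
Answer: -568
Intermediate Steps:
k = -8 (k = -6 + (1 - 1*3) = -6 + (1 - 3) = -6 - 2 = -8)
l(w) = -8
l(-5)*(((36 - 38) - 27) + 100) = -8*(((36 - 38) - 27) + 100) = -8*((-2 - 27) + 100) = -8*(-29 + 100) = -8*71 = -568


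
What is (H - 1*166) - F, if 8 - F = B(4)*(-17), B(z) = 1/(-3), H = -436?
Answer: -1813/3 ≈ -604.33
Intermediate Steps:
B(z) = -⅓ (B(z) = 1*(-⅓) = -⅓)
F = 7/3 (F = 8 - (-1)*(-17)/3 = 8 - 1*17/3 = 8 - 17/3 = 7/3 ≈ 2.3333)
(H - 1*166) - F = (-436 - 1*166) - 1*7/3 = (-436 - 166) - 7/3 = -602 - 7/3 = -1813/3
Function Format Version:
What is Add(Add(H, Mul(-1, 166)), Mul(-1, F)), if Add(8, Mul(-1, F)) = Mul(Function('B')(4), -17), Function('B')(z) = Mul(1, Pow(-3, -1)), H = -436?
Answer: Rational(-1813, 3) ≈ -604.33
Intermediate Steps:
Function('B')(z) = Rational(-1, 3) (Function('B')(z) = Mul(1, Rational(-1, 3)) = Rational(-1, 3))
F = Rational(7, 3) (F = Add(8, Mul(-1, Mul(Rational(-1, 3), -17))) = Add(8, Mul(-1, Rational(17, 3))) = Add(8, Rational(-17, 3)) = Rational(7, 3) ≈ 2.3333)
Add(Add(H, Mul(-1, 166)), Mul(-1, F)) = Add(Add(-436, Mul(-1, 166)), Mul(-1, Rational(7, 3))) = Add(Add(-436, -166), Rational(-7, 3)) = Add(-602, Rational(-7, 3)) = Rational(-1813, 3)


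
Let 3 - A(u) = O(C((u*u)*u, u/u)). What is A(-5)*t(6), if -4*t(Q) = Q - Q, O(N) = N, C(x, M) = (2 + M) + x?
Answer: 0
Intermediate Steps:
C(x, M) = 2 + M + x
A(u) = -u³ (A(u) = 3 - (2 + u/u + (u*u)*u) = 3 - (2 + 1 + u²*u) = 3 - (2 + 1 + u³) = 3 - (3 + u³) = 3 + (-3 - u³) = -u³)
t(Q) = 0 (t(Q) = -(Q - Q)/4 = -¼*0 = 0)
A(-5)*t(6) = -1*(-5)³*0 = -1*(-125)*0 = 125*0 = 0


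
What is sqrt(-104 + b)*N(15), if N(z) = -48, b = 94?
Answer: -48*I*sqrt(10) ≈ -151.79*I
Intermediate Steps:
sqrt(-104 + b)*N(15) = sqrt(-104 + 94)*(-48) = sqrt(-10)*(-48) = (I*sqrt(10))*(-48) = -48*I*sqrt(10)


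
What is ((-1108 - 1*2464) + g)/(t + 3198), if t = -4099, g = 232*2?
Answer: 3108/901 ≈ 3.4495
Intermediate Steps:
g = 464
((-1108 - 1*2464) + g)/(t + 3198) = ((-1108 - 1*2464) + 464)/(-4099 + 3198) = ((-1108 - 2464) + 464)/(-901) = (-3572 + 464)*(-1/901) = -3108*(-1/901) = 3108/901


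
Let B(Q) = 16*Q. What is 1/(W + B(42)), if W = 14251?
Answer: 1/14923 ≈ 6.7011e-5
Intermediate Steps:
1/(W + B(42)) = 1/(14251 + 16*42) = 1/(14251 + 672) = 1/14923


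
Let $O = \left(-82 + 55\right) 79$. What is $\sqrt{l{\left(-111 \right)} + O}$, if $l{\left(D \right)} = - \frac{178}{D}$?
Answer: $\frac{i \sqrt{26260935}}{111} \approx 46.167 i$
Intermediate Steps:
$O = -2133$ ($O = \left(-27\right) 79 = -2133$)
$\sqrt{l{\left(-111 \right)} + O} = \sqrt{- \frac{178}{-111} - 2133} = \sqrt{\left(-178\right) \left(- \frac{1}{111}\right) - 2133} = \sqrt{\frac{178}{111} - 2133} = \sqrt{- \frac{236585}{111}} = \frac{i \sqrt{26260935}}{111}$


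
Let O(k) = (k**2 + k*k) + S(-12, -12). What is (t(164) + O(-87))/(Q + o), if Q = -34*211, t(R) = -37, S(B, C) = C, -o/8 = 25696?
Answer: -15089/212742 ≈ -0.070926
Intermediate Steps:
o = -205568 (o = -8*25696 = -205568)
Q = -7174
O(k) = -12 + 2*k**2 (O(k) = (k**2 + k*k) - 12 = (k**2 + k**2) - 12 = 2*k**2 - 12 = -12 + 2*k**2)
(t(164) + O(-87))/(Q + o) = (-37 + (-12 + 2*(-87)**2))/(-7174 - 205568) = (-37 + (-12 + 2*7569))/(-212742) = (-37 + (-12 + 15138))*(-1/212742) = (-37 + 15126)*(-1/212742) = 15089*(-1/212742) = -15089/212742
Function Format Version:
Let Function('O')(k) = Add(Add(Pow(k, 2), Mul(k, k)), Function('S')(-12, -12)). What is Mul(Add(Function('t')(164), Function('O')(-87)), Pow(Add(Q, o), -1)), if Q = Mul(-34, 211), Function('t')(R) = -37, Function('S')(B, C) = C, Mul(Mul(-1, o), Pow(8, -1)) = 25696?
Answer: Rational(-15089, 212742) ≈ -0.070926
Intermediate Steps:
o = -205568 (o = Mul(-8, 25696) = -205568)
Q = -7174
Function('O')(k) = Add(-12, Mul(2, Pow(k, 2))) (Function('O')(k) = Add(Add(Pow(k, 2), Mul(k, k)), -12) = Add(Add(Pow(k, 2), Pow(k, 2)), -12) = Add(Mul(2, Pow(k, 2)), -12) = Add(-12, Mul(2, Pow(k, 2))))
Mul(Add(Function('t')(164), Function('O')(-87)), Pow(Add(Q, o), -1)) = Mul(Add(-37, Add(-12, Mul(2, Pow(-87, 2)))), Pow(Add(-7174, -205568), -1)) = Mul(Add(-37, Add(-12, Mul(2, 7569))), Pow(-212742, -1)) = Mul(Add(-37, Add(-12, 15138)), Rational(-1, 212742)) = Mul(Add(-37, 15126), Rational(-1, 212742)) = Mul(15089, Rational(-1, 212742)) = Rational(-15089, 212742)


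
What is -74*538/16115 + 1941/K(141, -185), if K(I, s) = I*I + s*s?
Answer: -2122788857/871918190 ≈ -2.4346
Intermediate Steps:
K(I, s) = I**2 + s**2
-74*538/16115 + 1941/K(141, -185) = -74*538/16115 + 1941/(141**2 + (-185)**2) = -39812*1/16115 + 1941/(19881 + 34225) = -39812/16115 + 1941/54106 = -2122788857/871918190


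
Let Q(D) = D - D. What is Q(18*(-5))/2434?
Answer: 0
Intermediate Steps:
Q(D) = 0
Q(18*(-5))/2434 = 0/2434 = 0*(1/2434) = 0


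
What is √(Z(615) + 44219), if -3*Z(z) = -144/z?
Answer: √1858306755/205 ≈ 210.28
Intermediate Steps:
Z(z) = 48/z (Z(z) = -(-48)/z = 48/z)
√(Z(615) + 44219) = √(48/615 + 44219) = √(48*(1/615) + 44219) = √(16/205 + 44219) = √(9064911/205) = √1858306755/205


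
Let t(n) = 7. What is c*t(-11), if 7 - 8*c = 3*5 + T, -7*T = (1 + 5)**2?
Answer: -5/2 ≈ -2.5000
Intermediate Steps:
T = -36/7 (T = -(1 + 5)**2/7 = -1/7*6**2 = -1/7*36 = -36/7 ≈ -5.1429)
c = -5/14 (c = 7/8 - (3*5 - 36/7)/8 = 7/8 - (15 - 36/7)/8 = 7/8 - 1/8*69/7 = 7/8 - 69/56 = -5/14 ≈ -0.35714)
c*t(-11) = -5/14*7 = -5/2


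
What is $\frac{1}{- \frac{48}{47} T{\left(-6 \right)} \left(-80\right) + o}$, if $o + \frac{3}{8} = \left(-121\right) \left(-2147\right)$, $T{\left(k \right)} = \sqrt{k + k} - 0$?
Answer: $\frac{36727593896}{9541348987233241} - \frac{23101440 i \sqrt{3}}{9541348987233241} \approx 3.8493 \cdot 10^{-6} - 4.1936 \cdot 10^{-9} i$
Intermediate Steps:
$T{\left(k \right)} = \sqrt{2} \sqrt{k}$ ($T{\left(k \right)} = \sqrt{2 k} + 0 = \sqrt{2} \sqrt{k} + 0 = \sqrt{2} \sqrt{k}$)
$o = \frac{2078293}{8}$ ($o = - \frac{3}{8} - -259787 = - \frac{3}{8} + 259787 = \frac{2078293}{8} \approx 2.5979 \cdot 10^{5}$)
$\frac{1}{- \frac{48}{47} T{\left(-6 \right)} \left(-80\right) + o} = \frac{1}{- \frac{48}{47} \sqrt{2} \sqrt{-6} \left(-80\right) + \frac{2078293}{8}} = \frac{1}{\left(-48\right) \frac{1}{47} \sqrt{2} i \sqrt{6} \left(-80\right) + \frac{2078293}{8}} = \frac{1}{- \frac{48 \cdot 2 i \sqrt{3}}{47} \left(-80\right) + \frac{2078293}{8}} = \frac{1}{- \frac{96 i \sqrt{3}}{47} \left(-80\right) + \frac{2078293}{8}} = \frac{1}{\frac{7680 i \sqrt{3}}{47} + \frac{2078293}{8}} = \frac{1}{\frac{2078293}{8} + \frac{7680 i \sqrt{3}}{47}}$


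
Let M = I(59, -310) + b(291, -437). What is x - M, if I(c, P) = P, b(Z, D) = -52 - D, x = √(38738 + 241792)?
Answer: -75 + 3*√31170 ≈ 454.65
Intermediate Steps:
x = 3*√31170 (x = √280530 = 3*√31170 ≈ 529.65)
M = 75 (M = -310 + (-52 - 1*(-437)) = -310 + (-52 + 437) = -310 + 385 = 75)
x - M = 3*√31170 - 1*75 = 3*√31170 - 75 = -75 + 3*√31170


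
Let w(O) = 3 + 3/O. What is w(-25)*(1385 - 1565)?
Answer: -2592/5 ≈ -518.40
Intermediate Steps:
w(-25)*(1385 - 1565) = (3 + 3/(-25))*(1385 - 1565) = (3 + 3*(-1/25))*(-180) = (3 - 3/25)*(-180) = (72/25)*(-180) = -2592/5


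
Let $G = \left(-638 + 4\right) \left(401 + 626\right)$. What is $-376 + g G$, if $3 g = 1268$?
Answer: $- \frac{825618752}{3} \approx -2.7521 \cdot 10^{8}$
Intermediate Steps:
$g = \frac{1268}{3}$ ($g = \frac{1}{3} \cdot 1268 = \frac{1268}{3} \approx 422.67$)
$G = -651118$ ($G = \left(-634\right) 1027 = -651118$)
$-376 + g G = -376 + \frac{1268}{3} \left(-651118\right) = -376 - \frac{825617624}{3} = - \frac{825618752}{3}$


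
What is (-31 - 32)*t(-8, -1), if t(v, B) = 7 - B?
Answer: -504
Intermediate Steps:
(-31 - 32)*t(-8, -1) = (-31 - 32)*(7 - 1*(-1)) = -63*(7 + 1) = -63*8 = -504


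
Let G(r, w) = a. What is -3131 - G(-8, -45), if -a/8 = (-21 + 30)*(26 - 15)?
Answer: -2339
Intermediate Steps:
a = -792 (a = -8*(-21 + 30)*(26 - 15) = -72*11 = -8*99 = -792)
G(r, w) = -792
-3131 - G(-8, -45) = -3131 - 1*(-792) = -3131 + 792 = -2339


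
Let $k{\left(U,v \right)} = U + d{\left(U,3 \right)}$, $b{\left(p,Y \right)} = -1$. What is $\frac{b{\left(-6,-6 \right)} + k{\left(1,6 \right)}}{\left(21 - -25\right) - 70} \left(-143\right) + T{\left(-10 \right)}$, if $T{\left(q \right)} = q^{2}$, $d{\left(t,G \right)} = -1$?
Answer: $\frac{2257}{24} \approx 94.042$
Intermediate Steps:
$k{\left(U,v \right)} = -1 + U$ ($k{\left(U,v \right)} = U - 1 = -1 + U$)
$\frac{b{\left(-6,-6 \right)} + k{\left(1,6 \right)}}{\left(21 - -25\right) - 70} \left(-143\right) + T{\left(-10 \right)} = \frac{-1 + \left(-1 + 1\right)}{\left(21 - -25\right) - 70} \left(-143\right) + \left(-10\right)^{2} = \frac{-1 + 0}{\left(21 + 25\right) - 70} \left(-143\right) + 100 = - \frac{1}{46 - 70} \left(-143\right) + 100 = - \frac{1}{-24} \left(-143\right) + 100 = \left(-1\right) \left(- \frac{1}{24}\right) \left(-143\right) + 100 = \frac{1}{24} \left(-143\right) + 100 = - \frac{143}{24} + 100 = \frac{2257}{24}$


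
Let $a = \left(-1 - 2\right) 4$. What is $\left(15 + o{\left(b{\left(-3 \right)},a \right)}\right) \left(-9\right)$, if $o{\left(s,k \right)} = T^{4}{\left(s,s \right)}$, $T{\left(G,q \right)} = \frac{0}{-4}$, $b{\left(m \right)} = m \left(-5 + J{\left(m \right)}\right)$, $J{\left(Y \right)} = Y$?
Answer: $-135$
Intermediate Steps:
$b{\left(m \right)} = m \left(-5 + m\right)$
$T{\left(G,q \right)} = 0$ ($T{\left(G,q \right)} = 0 \left(- \frac{1}{4}\right) = 0$)
$a = -12$ ($a = \left(-3\right) 4 = -12$)
$o{\left(s,k \right)} = 0$ ($o{\left(s,k \right)} = 0^{4} = 0$)
$\left(15 + o{\left(b{\left(-3 \right)},a \right)}\right) \left(-9\right) = \left(15 + 0\right) \left(-9\right) = 15 \left(-9\right) = -135$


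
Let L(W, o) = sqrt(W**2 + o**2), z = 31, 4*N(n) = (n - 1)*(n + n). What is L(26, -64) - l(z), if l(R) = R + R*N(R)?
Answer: -14446 + 2*sqrt(1193) ≈ -14377.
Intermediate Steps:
N(n) = n*(-1 + n)/2 (N(n) = ((n - 1)*(n + n))/4 = ((-1 + n)*(2*n))/4 = (2*n*(-1 + n))/4 = n*(-1 + n)/2)
l(R) = R + R**2*(-1 + R)/2 (l(R) = R + R*(R*(-1 + R)/2) = R + R**2*(-1 + R)/2)
L(26, -64) - l(z) = sqrt(26**2 + (-64)**2) - 31*(2 + 31*(-1 + 31))/2 = sqrt(676 + 4096) - 31*(2 + 31*30)/2 = sqrt(4772) - 31*(2 + 930)/2 = 2*sqrt(1193) - 31*932/2 = 2*sqrt(1193) - 1*14446 = 2*sqrt(1193) - 14446 = -14446 + 2*sqrt(1193)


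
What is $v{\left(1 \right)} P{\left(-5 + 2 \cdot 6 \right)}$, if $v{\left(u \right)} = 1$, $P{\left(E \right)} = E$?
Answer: $7$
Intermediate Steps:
$v{\left(1 \right)} P{\left(-5 + 2 \cdot 6 \right)} = 1 \left(-5 + 2 \cdot 6\right) = 1 \left(-5 + 12\right) = 1 \cdot 7 = 7$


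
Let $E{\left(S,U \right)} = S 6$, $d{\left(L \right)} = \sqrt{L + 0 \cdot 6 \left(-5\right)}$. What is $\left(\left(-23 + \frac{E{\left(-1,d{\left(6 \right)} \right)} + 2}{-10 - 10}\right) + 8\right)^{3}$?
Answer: $- \frac{405224}{125} \approx -3241.8$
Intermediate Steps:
$d{\left(L \right)} = \sqrt{L}$ ($d{\left(L \right)} = \sqrt{L + 0 \left(-5\right)} = \sqrt{L + 0} = \sqrt{L}$)
$E{\left(S,U \right)} = 6 S$
$\left(\left(-23 + \frac{E{\left(-1,d{\left(6 \right)} \right)} + 2}{-10 - 10}\right) + 8\right)^{3} = \left(\left(-23 + \frac{6 \left(-1\right) + 2}{-10 - 10}\right) + 8\right)^{3} = \left(\left(-23 + \frac{-6 + 2}{-20}\right) + 8\right)^{3} = \left(\left(-23 - - \frac{1}{5}\right) + 8\right)^{3} = \left(\left(-23 + \frac{1}{5}\right) + 8\right)^{3} = \left(- \frac{114}{5} + 8\right)^{3} = \left(- \frac{74}{5}\right)^{3} = - \frac{405224}{125}$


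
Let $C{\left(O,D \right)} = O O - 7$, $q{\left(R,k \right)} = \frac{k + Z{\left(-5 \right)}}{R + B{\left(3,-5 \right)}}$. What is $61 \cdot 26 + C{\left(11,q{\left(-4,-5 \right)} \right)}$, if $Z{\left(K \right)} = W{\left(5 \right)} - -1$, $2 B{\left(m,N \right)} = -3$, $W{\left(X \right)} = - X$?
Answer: $1700$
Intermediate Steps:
$B{\left(m,N \right)} = - \frac{3}{2}$ ($B{\left(m,N \right)} = \frac{1}{2} \left(-3\right) = - \frac{3}{2}$)
$Z{\left(K \right)} = -4$ ($Z{\left(K \right)} = \left(-1\right) 5 - -1 = -5 + 1 = -4$)
$q{\left(R,k \right)} = \frac{-4 + k}{- \frac{3}{2} + R}$ ($q{\left(R,k \right)} = \frac{k - 4}{R - \frac{3}{2}} = \frac{-4 + k}{- \frac{3}{2} + R}$)
$C{\left(O,D \right)} = -7 + O^{2}$ ($C{\left(O,D \right)} = O^{2} - 7 = -7 + O^{2}$)
$61 \cdot 26 + C{\left(11,q{\left(-4,-5 \right)} \right)} = 61 \cdot 26 - \left(7 - 11^{2}\right) = 1586 + \left(-7 + 121\right) = 1586 + 114 = 1700$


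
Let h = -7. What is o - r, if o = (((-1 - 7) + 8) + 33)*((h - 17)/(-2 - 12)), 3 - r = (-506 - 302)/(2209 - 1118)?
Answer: 403469/7637 ≈ 52.831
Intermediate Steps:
r = 4081/1091 (r = 3 - (-506 - 302)/(2209 - 1118) = 3 - (-808)/1091 = 3 - 1*(-808/1091) = 3 + 808/1091 = 4081/1091 ≈ 3.7406)
o = 396/7 (o = (((-1 - 7) + 8) + 33)*((-7 - 17)/(-2 - 12)) = ((-8 + 8) + 33)*(-24/(-14)) = (0 + 33)*(-24*(-1/14)) = 33*(12/7) = 396/7 ≈ 56.571)
o - r = 396/7 - 1*4081/1091 = 396/7 - 4081/1091 = 403469/7637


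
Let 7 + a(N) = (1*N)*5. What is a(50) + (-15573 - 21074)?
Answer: -36404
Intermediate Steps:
a(N) = -7 + 5*N (a(N) = -7 + (1*N)*5 = -7 + N*5 = -7 + 5*N)
a(50) + (-15573 - 21074) = (-7 + 5*50) + (-15573 - 21074) = (-7 + 250) - 36647 = 243 - 36647 = -36404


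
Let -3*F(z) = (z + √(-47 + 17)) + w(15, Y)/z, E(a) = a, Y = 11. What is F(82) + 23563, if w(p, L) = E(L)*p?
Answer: 5789609/246 - I*√30/3 ≈ 23535.0 - 1.8257*I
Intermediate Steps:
w(p, L) = L*p
F(z) = -55/z - z/3 - I*√30/3 (F(z) = -((z + √(-47 + 17)) + (11*15)/z)/3 = -((z + √(-30)) + 165/z)/3 = -((z + I*√30) + 165/z)/3 = -(z + 165/z + I*√30)/3 = -55/z - z/3 - I*√30/3)
F(82) + 23563 = (⅓)*(-165 - 1*82*(82 + I*√30))/82 + 23563 = (⅓)*(1/82)*(-165 + (-6724 - 82*I*√30)) + 23563 = (⅓)*(1/82)*(-6889 - 82*I*√30) + 23563 = (-6889/246 - I*√30/3) + 23563 = 5789609/246 - I*√30/3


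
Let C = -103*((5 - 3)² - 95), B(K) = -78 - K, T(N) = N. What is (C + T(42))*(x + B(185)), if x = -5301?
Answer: -52385060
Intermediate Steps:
C = 9373 (C = -103*(2² - 95) = -103*(4 - 95) = -103*(-91) = 9373)
(C + T(42))*(x + B(185)) = (9373 + 42)*(-5301 + (-78 - 1*185)) = 9415*(-5301 + (-78 - 185)) = 9415*(-5301 - 263) = 9415*(-5564) = -52385060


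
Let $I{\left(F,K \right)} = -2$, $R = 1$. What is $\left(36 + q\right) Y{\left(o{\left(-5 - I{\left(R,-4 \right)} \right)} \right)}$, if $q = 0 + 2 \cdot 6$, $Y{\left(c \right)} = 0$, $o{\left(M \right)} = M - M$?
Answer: $0$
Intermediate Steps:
$o{\left(M \right)} = 0$
$q = 12$ ($q = 0 + 12 = 12$)
$\left(36 + q\right) Y{\left(o{\left(-5 - I{\left(R,-4 \right)} \right)} \right)} = \left(36 + 12\right) 0 = 48 \cdot 0 = 0$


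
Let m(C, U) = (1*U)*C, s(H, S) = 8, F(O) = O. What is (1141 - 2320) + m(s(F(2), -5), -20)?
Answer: -1339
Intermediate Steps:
m(C, U) = C*U (m(C, U) = U*C = C*U)
(1141 - 2320) + m(s(F(2), -5), -20) = (1141 - 2320) + 8*(-20) = -1179 - 160 = -1339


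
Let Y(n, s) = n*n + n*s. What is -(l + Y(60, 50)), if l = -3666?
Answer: -2934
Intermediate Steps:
Y(n, s) = n² + n*s
-(l + Y(60, 50)) = -(-3666 + 60*(60 + 50)) = -(-3666 + 60*110) = -(-3666 + 6600) = -1*2934 = -2934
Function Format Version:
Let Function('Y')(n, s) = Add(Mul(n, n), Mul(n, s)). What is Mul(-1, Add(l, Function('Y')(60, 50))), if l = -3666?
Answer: -2934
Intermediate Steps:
Function('Y')(n, s) = Add(Pow(n, 2), Mul(n, s))
Mul(-1, Add(l, Function('Y')(60, 50))) = Mul(-1, Add(-3666, Mul(60, Add(60, 50)))) = Mul(-1, Add(-3666, Mul(60, 110))) = Mul(-1, Add(-3666, 6600)) = Mul(-1, 2934) = -2934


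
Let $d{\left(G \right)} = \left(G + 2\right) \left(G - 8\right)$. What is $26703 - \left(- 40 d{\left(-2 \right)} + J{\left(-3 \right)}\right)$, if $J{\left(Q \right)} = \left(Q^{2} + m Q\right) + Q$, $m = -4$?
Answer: $26685$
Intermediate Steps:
$d{\left(G \right)} = \left(-8 + G\right) \left(2 + G\right)$ ($d{\left(G \right)} = \left(2 + G\right) \left(-8 + G\right) = \left(-8 + G\right) \left(2 + G\right)$)
$J{\left(Q \right)} = Q^{2} - 3 Q$ ($J{\left(Q \right)} = \left(Q^{2} - 4 Q\right) + Q = Q^{2} - 3 Q$)
$26703 - \left(- 40 d{\left(-2 \right)} + J{\left(-3 \right)}\right) = 26703 - \left(- 40 \left(-16 + \left(-2\right)^{2} - -12\right) - 3 \left(-3 - 3\right)\right) = 26703 - \left(- 40 \left(-16 + 4 + 12\right) - -18\right) = 26703 - \left(\left(-40\right) 0 + 18\right) = 26703 - \left(0 + 18\right) = 26703 - 18 = 26685$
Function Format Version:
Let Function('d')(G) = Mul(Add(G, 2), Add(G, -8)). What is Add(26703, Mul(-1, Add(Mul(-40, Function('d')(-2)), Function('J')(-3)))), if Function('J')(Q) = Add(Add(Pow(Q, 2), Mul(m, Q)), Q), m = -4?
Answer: 26685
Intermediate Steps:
Function('d')(G) = Mul(Add(-8, G), Add(2, G)) (Function('d')(G) = Mul(Add(2, G), Add(-8, G)) = Mul(Add(-8, G), Add(2, G)))
Function('J')(Q) = Add(Pow(Q, 2), Mul(-3, Q)) (Function('J')(Q) = Add(Add(Pow(Q, 2), Mul(-4, Q)), Q) = Add(Pow(Q, 2), Mul(-3, Q)))
Add(26703, Mul(-1, Add(Mul(-40, Function('d')(-2)), Function('J')(-3)))) = Add(26703, Mul(-1, Add(Mul(-40, Add(-16, Pow(-2, 2), Mul(-6, -2))), Mul(-3, Add(-3, -3))))) = Add(26703, Mul(-1, Add(Mul(-40, Add(-16, 4, 12)), Mul(-3, -6)))) = Add(26703, Mul(-1, Add(Mul(-40, 0), 18))) = Add(26703, Mul(-1, Add(0, 18))) = Add(26703, Mul(-1, 18)) = Add(26703, -18) = 26685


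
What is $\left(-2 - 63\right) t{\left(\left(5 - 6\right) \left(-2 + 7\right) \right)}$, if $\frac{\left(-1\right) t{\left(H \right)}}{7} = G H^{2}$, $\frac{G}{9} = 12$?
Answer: $1228500$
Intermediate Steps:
$G = 108$ ($G = 9 \cdot 12 = 108$)
$t{\left(H \right)} = - 756 H^{2}$ ($t{\left(H \right)} = - 7 \cdot 108 H^{2} = - 756 H^{2}$)
$\left(-2 - 63\right) t{\left(\left(5 - 6\right) \left(-2 + 7\right) \right)} = \left(-2 - 63\right) \left(- 756 \left(\left(5 - 6\right) \left(-2 + 7\right)\right)^{2}\right) = - 65 \left(- 756 \left(\left(-1\right) 5\right)^{2}\right) = - 65 \left(- 756 \left(-5\right)^{2}\right) = - 65 \left(\left(-756\right) 25\right) = \left(-65\right) \left(-18900\right) = 1228500$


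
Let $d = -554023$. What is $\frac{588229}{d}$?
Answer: $- \frac{588229}{554023} \approx -1.0617$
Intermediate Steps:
$\frac{588229}{d} = \frac{588229}{-554023} = 588229 \left(- \frac{1}{554023}\right) = - \frac{588229}{554023}$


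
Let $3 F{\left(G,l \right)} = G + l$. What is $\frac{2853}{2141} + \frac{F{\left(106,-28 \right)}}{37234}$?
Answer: $\frac{53142134}{39858997} \approx 1.3333$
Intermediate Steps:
$F{\left(G,l \right)} = \frac{G}{3} + \frac{l}{3}$ ($F{\left(G,l \right)} = \frac{G + l}{3} = \frac{G}{3} + \frac{l}{3}$)
$\frac{2853}{2141} + \frac{F{\left(106,-28 \right)}}{37234} = \frac{2853}{2141} + \frac{\frac{1}{3} \cdot 106 + \frac{1}{3} \left(-28\right)}{37234} = 2853 \cdot \frac{1}{2141} + \left(\frac{106}{3} - \frac{28}{3}\right) \frac{1}{37234} = \frac{2853}{2141} + 26 \cdot \frac{1}{37234} = \frac{2853}{2141} + \frac{13}{18617} = \frac{53142134}{39858997}$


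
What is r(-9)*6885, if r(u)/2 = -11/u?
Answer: 16830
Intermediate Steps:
r(u) = -22/u (r(u) = 2*(-11/u) = -22/u)
r(-9)*6885 = -22/(-9)*6885 = -22*(-1/9)*6885 = (22/9)*6885 = 16830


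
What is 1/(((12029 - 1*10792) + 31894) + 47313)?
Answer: 1/80444 ≈ 1.2431e-5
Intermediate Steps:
1/(((12029 - 1*10792) + 31894) + 47313) = 1/(((12029 - 10792) + 31894) + 47313) = 1/((1237 + 31894) + 47313) = 1/(33131 + 47313) = 1/80444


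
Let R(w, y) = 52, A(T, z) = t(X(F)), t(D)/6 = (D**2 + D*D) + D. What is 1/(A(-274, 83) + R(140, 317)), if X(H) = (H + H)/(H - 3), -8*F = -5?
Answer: 361/18832 ≈ 0.019170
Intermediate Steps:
F = 5/8 (F = -1/8*(-5) = 5/8 ≈ 0.62500)
X(H) = 2*H/(-3 + H) (X(H) = (2*H)/(-3 + H) = 2*H/(-3 + H))
t(D) = 6*D + 12*D**2 (t(D) = 6*((D**2 + D*D) + D) = 6*((D**2 + D**2) + D) = 6*(2*D**2 + D) = 6*(D + 2*D**2) = 6*D + 12*D**2)
A(T, z) = 60/361 (A(T, z) = 6*(2*(5/8)/(-3 + 5/8))*(1 + 2*(2*(5/8)/(-3 + 5/8))) = 6*(2*(5/8)/(-19/8))*(1 + 2*(2*(5/8)/(-19/8))) = 6*(2*(5/8)*(-8/19))*(1 + 2*(2*(5/8)*(-8/19))) = 6*(-10/19)*(1 + 2*(-10/19)) = 6*(-10/19)*(1 - 20/19) = 6*(-10/19)*(-1/19) = 60/361)
1/(A(-274, 83) + R(140, 317)) = 1/(60/361 + 52) = 1/(18832/361) = 361/18832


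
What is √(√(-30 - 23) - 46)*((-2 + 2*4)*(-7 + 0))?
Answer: -42*√(-46 + I*√53) ≈ -22.471 - 285.74*I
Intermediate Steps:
√(√(-30 - 23) - 46)*((-2 + 2*4)*(-7 + 0)) = √(√(-53) - 46)*((-2 + 8)*(-7)) = √(I*√53 - 46)*(6*(-7)) = √(-46 + I*√53)*(-42) = -42*√(-46 + I*√53)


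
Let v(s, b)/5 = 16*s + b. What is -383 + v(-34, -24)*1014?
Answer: -2880143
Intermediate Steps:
v(s, b) = 5*b + 80*s (v(s, b) = 5*(16*s + b) = 5*(b + 16*s) = 5*b + 80*s)
-383 + v(-34, -24)*1014 = -383 + (5*(-24) + 80*(-34))*1014 = -383 + (-120 - 2720)*1014 = -383 - 2840*1014 = -383 - 2879760 = -2880143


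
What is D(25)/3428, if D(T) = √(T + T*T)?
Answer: 5*√26/3428 ≈ 0.0074373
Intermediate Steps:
D(T) = √(T + T²)
D(25)/3428 = √(25*(1 + 25))/3428 = √(25*26)*(1/3428) = √650*(1/3428) = (5*√26)*(1/3428) = 5*√26/3428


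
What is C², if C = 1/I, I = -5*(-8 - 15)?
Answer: 1/13225 ≈ 7.5614e-5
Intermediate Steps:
I = 115 (I = -5*(-23) = 115)
C = 1/115 ≈ 0.0086956
C² = (1/115)² = 1/13225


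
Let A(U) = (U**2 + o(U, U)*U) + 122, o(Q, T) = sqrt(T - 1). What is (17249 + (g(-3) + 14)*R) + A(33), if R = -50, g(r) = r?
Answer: 17910 + 132*sqrt(2) ≈ 18097.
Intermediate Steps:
o(Q, T) = sqrt(-1 + T)
A(U) = 122 + U**2 + U*sqrt(-1 + U) (A(U) = (U**2 + sqrt(-1 + U)*U) + 122 = (U**2 + U*sqrt(-1 + U)) + 122 = 122 + U**2 + U*sqrt(-1 + U))
(17249 + (g(-3) + 14)*R) + A(33) = (17249 + (-3 + 14)*(-50)) + (122 + 33**2 + 33*sqrt(-1 + 33)) = (17249 + 11*(-50)) + (122 + 1089 + 33*sqrt(32)) = (17249 - 550) + (122 + 1089 + 33*(4*sqrt(2))) = 16699 + (122 + 1089 + 132*sqrt(2)) = 16699 + (1211 + 132*sqrt(2)) = 17910 + 132*sqrt(2)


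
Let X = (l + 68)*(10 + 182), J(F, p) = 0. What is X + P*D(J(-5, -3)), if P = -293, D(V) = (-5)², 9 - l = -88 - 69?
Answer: 37603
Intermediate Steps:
l = 166 (l = 9 - (-88 - 69) = 9 - 1*(-157) = 9 + 157 = 166)
D(V) = 25
X = 44928 (X = (166 + 68)*(10 + 182) = 234*192 = 44928)
X + P*D(J(-5, -3)) = 44928 - 293*25 = 44928 - 7325 = 37603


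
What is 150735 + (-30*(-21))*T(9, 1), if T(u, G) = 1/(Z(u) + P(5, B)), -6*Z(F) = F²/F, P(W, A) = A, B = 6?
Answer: 150875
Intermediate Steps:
Z(F) = -F/6 (Z(F) = -F²/(6*F) = -F/6)
T(u, G) = 1/(6 - u/6) (T(u, G) = 1/(-u/6 + 6) = 1/(6 - u/6))
150735 + (-30*(-21))*T(9, 1) = 150735 + (-30*(-21))*(-6/(-36 + 9)) = 150735 + 630*(-6/(-27)) = 150735 + 630*(-6*(-1/27)) = 150735 + 630*(2/9) = 150735 + 140 = 150875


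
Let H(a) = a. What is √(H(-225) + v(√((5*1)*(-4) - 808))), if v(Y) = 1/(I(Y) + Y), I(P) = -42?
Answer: √(-225 + 1/(-42 + 6*I*√23)) ≈ 0.00037 - 15.001*I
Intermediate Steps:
v(Y) = 1/(-42 + Y)
√(H(-225) + v(√((5*1)*(-4) - 808))) = √(-225 + 1/(-42 + √((5*1)*(-4) - 808))) = √(-225 + 1/(-42 + √(5*(-4) - 808))) = √(-225 + 1/(-42 + √(-20 - 808))) = √(-225 + 1/(-42 + √(-828))) = √(-225 + 1/(-42 + 6*I*√23))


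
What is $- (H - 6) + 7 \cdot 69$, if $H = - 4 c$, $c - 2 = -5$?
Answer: $477$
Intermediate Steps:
$c = -3$ ($c = 2 - 5 = -3$)
$H = 12$ ($H = \left(-4\right) \left(-3\right) = 12$)
$- (H - 6) + 7 \cdot 69 = - (12 - 6) + 7 \cdot 69 = \left(-1\right) 6 + 483 = -6 + 483 = 477$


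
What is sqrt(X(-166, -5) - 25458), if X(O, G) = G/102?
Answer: I*sqrt(264865542)/102 ≈ 159.56*I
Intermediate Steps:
X(O, G) = G/102 (X(O, G) = G*(1/102) = G/102)
sqrt(X(-166, -5) - 25458) = sqrt((1/102)*(-5) - 25458) = sqrt(-5/102 - 25458) = sqrt(-2596721/102) = I*sqrt(264865542)/102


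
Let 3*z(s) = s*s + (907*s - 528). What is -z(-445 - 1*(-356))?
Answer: 73330/3 ≈ 24443.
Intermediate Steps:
z(s) = -176 + s²/3 + 907*s/3 (z(s) = (s*s + (907*s - 528))/3 = (s² + (-528 + 907*s))/3 = (-528 + s² + 907*s)/3 = -176 + s²/3 + 907*s/3)
-z(-445 - 1*(-356)) = -(-176 + (-445 - 1*(-356))²/3 + 907*(-445 - 1*(-356))/3) = -(-176 + (-445 + 356)²/3 + 907*(-445 + 356)/3) = -(-176 + (⅓)*(-89)² + (907/3)*(-89)) = -(-176 + (⅓)*7921 - 80723/3) = -(-176 + 7921/3 - 80723/3) = -1*(-73330/3) = 73330/3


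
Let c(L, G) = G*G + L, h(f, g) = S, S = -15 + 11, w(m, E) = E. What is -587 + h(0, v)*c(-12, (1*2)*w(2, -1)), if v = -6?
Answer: -555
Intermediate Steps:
S = -4
h(f, g) = -4
c(L, G) = L + G**2 (c(L, G) = G**2 + L = L + G**2)
-587 + h(0, v)*c(-12, (1*2)*w(2, -1)) = -587 - 4*(-12 + ((1*2)*(-1))**2) = -587 - 4*(-12 + (2*(-1))**2) = -587 - 4*(-12 + (-2)**2) = -587 - 4*(-12 + 4) = -587 - 4*(-8) = -587 + 32 = -555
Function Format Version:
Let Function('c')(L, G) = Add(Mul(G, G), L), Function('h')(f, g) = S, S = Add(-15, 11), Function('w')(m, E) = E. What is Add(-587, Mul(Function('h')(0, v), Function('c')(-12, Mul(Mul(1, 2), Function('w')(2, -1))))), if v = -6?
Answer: -555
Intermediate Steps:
S = -4
Function('h')(f, g) = -4
Function('c')(L, G) = Add(L, Pow(G, 2)) (Function('c')(L, G) = Add(Pow(G, 2), L) = Add(L, Pow(G, 2)))
Add(-587, Mul(Function('h')(0, v), Function('c')(-12, Mul(Mul(1, 2), Function('w')(2, -1))))) = Add(-587, Mul(-4, Add(-12, Pow(Mul(Mul(1, 2), -1), 2)))) = Add(-587, Mul(-4, Add(-12, Pow(Mul(2, -1), 2)))) = Add(-587, Mul(-4, Add(-12, Pow(-2, 2)))) = Add(-587, Mul(-4, Add(-12, 4))) = Add(-587, Mul(-4, -8)) = Add(-587, 32) = -555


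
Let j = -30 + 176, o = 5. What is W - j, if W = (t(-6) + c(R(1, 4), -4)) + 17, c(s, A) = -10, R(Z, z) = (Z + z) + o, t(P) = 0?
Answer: -139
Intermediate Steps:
R(Z, z) = 5 + Z + z (R(Z, z) = (Z + z) + 5 = 5 + Z + z)
j = 146
W = 7 (W = (0 - 10) + 17 = -10 + 17 = 7)
W - j = 7 - 1*146 = 7 - 146 = -139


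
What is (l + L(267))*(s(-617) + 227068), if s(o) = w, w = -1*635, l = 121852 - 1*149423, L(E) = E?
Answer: -6182526632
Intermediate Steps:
l = -27571 (l = 121852 - 149423 = -27571)
w = -635
s(o) = -635
(l + L(267))*(s(-617) + 227068) = (-27571 + 267)*(-635 + 227068) = -27304*226433 = -6182526632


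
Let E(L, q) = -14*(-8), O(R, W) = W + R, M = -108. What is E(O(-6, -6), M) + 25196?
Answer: 25308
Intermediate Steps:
O(R, W) = R + W
E(L, q) = 112
E(O(-6, -6), M) + 25196 = 112 + 25196 = 25308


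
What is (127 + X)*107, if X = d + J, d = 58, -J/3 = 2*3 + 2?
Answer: 17227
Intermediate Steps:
J = -24 (J = -3*(2*3 + 2) = -3*(6 + 2) = -3*8 = -24)
X = 34 (X = 58 - 24 = 34)
(127 + X)*107 = (127 + 34)*107 = 161*107 = 17227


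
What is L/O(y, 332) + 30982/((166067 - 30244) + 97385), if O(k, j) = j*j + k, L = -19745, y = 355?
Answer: -589366691/12893953716 ≈ -0.045709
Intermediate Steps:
O(k, j) = k + j² (O(k, j) = j² + k = k + j²)
L/O(y, 332) + 30982/((166067 - 30244) + 97385) = -19745/(355 + 332²) + 30982/((166067 - 30244) + 97385) = -19745/(355 + 110224) + 30982/(135823 + 97385) = -19745/110579 + 30982/233208 = -19745*1/110579 + 30982*(1/233208) = -19745/110579 + 15491/116604 = -589366691/12893953716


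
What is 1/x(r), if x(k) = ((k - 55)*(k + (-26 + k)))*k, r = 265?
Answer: 1/28047600 ≈ 3.5654e-8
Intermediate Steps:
x(k) = k*(-55 + k)*(-26 + 2*k) (x(k) = ((-55 + k)*(-26 + 2*k))*k = k*(-55 + k)*(-26 + 2*k))
1/x(r) = 1/(2*265*(715 + 265² - 68*265)) = 1/(2*265*(715 + 70225 - 18020)) = 1/(2*265*52920) = 1/28047600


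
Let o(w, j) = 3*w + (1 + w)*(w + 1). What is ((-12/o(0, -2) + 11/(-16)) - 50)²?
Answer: 1006009/256 ≈ 3929.7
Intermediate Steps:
o(w, j) = (1 + w)² + 3*w (o(w, j) = 3*w + (1 + w)*(1 + w) = 3*w + (1 + w)² = (1 + w)² + 3*w)
((-12/o(0, -2) + 11/(-16)) - 50)² = ((-12/((1 + 0)² + 3*0) + 11/(-16)) - 50)² = ((-12/(1² + 0) + 11*(-1/16)) - 50)² = ((-12/(1 + 0) - 11/16) - 50)² = ((-12/1 - 11/16) - 50)² = ((-12*1 - 11/16) - 50)² = ((-12 - 11/16) - 50)² = (-203/16 - 50)² = (-1003/16)² = 1006009/256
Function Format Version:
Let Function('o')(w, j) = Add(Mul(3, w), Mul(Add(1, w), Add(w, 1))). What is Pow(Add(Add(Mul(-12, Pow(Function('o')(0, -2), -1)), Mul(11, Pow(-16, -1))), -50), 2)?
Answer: Rational(1006009, 256) ≈ 3929.7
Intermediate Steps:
Function('o')(w, j) = Add(Pow(Add(1, w), 2), Mul(3, w)) (Function('o')(w, j) = Add(Mul(3, w), Mul(Add(1, w), Add(1, w))) = Add(Mul(3, w), Pow(Add(1, w), 2)) = Add(Pow(Add(1, w), 2), Mul(3, w)))
Pow(Add(Add(Mul(-12, Pow(Function('o')(0, -2), -1)), Mul(11, Pow(-16, -1))), -50), 2) = Pow(Add(Add(Mul(-12, Pow(Add(Pow(Add(1, 0), 2), Mul(3, 0)), -1)), Mul(11, Pow(-16, -1))), -50), 2) = Pow(Add(Add(Mul(-12, Pow(Add(Pow(1, 2), 0), -1)), Mul(11, Rational(-1, 16))), -50), 2) = Pow(Add(Add(Mul(-12, Pow(Add(1, 0), -1)), Rational(-11, 16)), -50), 2) = Pow(Add(Add(Mul(-12, Pow(1, -1)), Rational(-11, 16)), -50), 2) = Pow(Add(Add(Mul(-12, 1), Rational(-11, 16)), -50), 2) = Pow(Add(Add(-12, Rational(-11, 16)), -50), 2) = Pow(Add(Rational(-203, 16), -50), 2) = Pow(Rational(-1003, 16), 2) = Rational(1006009, 256)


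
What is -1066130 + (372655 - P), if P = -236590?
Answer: -456885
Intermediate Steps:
-1066130 + (372655 - P) = -1066130 + (372655 - 1*(-236590)) = -1066130 + (372655 + 236590) = -1066130 + 609245 = -456885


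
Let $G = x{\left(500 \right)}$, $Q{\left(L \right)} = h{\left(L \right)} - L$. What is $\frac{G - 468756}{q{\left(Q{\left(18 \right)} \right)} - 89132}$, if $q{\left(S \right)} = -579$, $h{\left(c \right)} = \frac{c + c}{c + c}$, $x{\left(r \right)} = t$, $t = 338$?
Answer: $\frac{468418}{89711} \approx 5.2214$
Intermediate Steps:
$x{\left(r \right)} = 338$
$h{\left(c \right)} = 1$ ($h{\left(c \right)} = \frac{2 c}{2 c} = 2 c \frac{1}{2 c} = 1$)
$Q{\left(L \right)} = 1 - L$
$G = 338$
$\frac{G - 468756}{q{\left(Q{\left(18 \right)} \right)} - 89132} = \frac{338 - 468756}{-579 - 89132} = - \frac{468418}{-89711} = \left(-468418\right) \left(- \frac{1}{89711}\right) = \frac{468418}{89711}$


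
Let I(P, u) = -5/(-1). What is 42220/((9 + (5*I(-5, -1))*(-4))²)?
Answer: 42220/8281 ≈ 5.0984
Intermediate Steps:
I(P, u) = 5 (I(P, u) = -5*(-1) = 5)
42220/((9 + (5*I(-5, -1))*(-4))²) = 42220/((9 + (5*5)*(-4))²) = 42220/((9 + 25*(-4))²) = 42220/((9 - 100)²) = 42220/((-91)²) = 42220/8281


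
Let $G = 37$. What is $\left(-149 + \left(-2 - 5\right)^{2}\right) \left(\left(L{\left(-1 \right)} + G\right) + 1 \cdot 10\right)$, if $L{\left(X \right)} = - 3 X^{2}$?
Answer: $-4400$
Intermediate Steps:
$\left(-149 + \left(-2 - 5\right)^{2}\right) \left(\left(L{\left(-1 \right)} + G\right) + 1 \cdot 10\right) = \left(-149 + \left(-2 - 5\right)^{2}\right) \left(\left(- 3 \left(-1\right)^{2} + 37\right) + 1 \cdot 10\right) = \left(-149 + \left(-7\right)^{2}\right) \left(\left(\left(-3\right) 1 + 37\right) + 10\right) = \left(-149 + 49\right) \left(\left(-3 + 37\right) + 10\right) = - 100 \left(34 + 10\right) = \left(-100\right) 44 = -4400$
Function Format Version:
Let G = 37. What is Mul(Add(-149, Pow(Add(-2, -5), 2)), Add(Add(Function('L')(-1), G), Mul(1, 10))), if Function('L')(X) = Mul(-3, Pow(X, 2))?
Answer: -4400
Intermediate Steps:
Mul(Add(-149, Pow(Add(-2, -5), 2)), Add(Add(Function('L')(-1), G), Mul(1, 10))) = Mul(Add(-149, Pow(Add(-2, -5), 2)), Add(Add(Mul(-3, Pow(-1, 2)), 37), Mul(1, 10))) = Mul(Add(-149, Pow(-7, 2)), Add(Add(Mul(-3, 1), 37), 10)) = Mul(Add(-149, 49), Add(Add(-3, 37), 10)) = Mul(-100, Add(34, 10)) = Mul(-100, 44) = -4400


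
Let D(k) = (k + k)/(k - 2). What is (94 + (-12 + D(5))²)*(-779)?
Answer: -1185638/9 ≈ -1.3174e+5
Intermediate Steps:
D(k) = 2*k/(-2 + k) (D(k) = (2*k)/(-2 + k) = 2*k/(-2 + k))
(94 + (-12 + D(5))²)*(-779) = (94 + (-12 + 2*5/(-2 + 5))²)*(-779) = (94 + (-12 + 2*5/3)²)*(-779) = (94 + (-12 + 2*5*(⅓))²)*(-779) = (94 + (-12 + 10/3)²)*(-779) = (94 + (-26/3)²)*(-779) = (94 + 676/9)*(-779) = (1522/9)*(-779) = -1185638/9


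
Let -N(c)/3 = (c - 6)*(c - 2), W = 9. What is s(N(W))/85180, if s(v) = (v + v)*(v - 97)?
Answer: 1008/4259 ≈ 0.23668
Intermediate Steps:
N(c) = -3*(-6 + c)*(-2 + c) (N(c) = -3*(c - 6)*(c - 2) = -3*(-6 + c)*(-2 + c))
s(v) = 2*v*(-97 + v) (s(v) = (2*v)*(-97 + v) = 2*v*(-97 + v))
s(N(W))/85180 = (2*(-36 - 3*9² + 24*9)*(-97 + (-36 - 3*9² + 24*9)))/85180 = (2*(-36 - 3*81 + 216)*(-97 + (-36 - 3*81 + 216)))*(1/85180) = (2*(-36 - 243 + 216)*(-97 + (-36 - 243 + 216)))*(1/85180) = (2*(-63)*(-97 - 63))*(1/85180) = (2*(-63)*(-160))*(1/85180) = 20160*(1/85180) = 1008/4259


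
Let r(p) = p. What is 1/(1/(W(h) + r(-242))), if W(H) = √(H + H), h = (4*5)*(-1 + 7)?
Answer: -242 + 4*√15 ≈ -226.51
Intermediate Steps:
h = 120 (h = 20*6 = 120)
W(H) = √2*√H (W(H) = √(2*H) = √2*√H)
1/(1/(W(h) + r(-242))) = 1/(1/(√2*√120 - 242)) = 1/(1/(√2*(2*√30) - 242)) = 1/(1/(4*√15 - 242)) = 1/(1/(-242 + 4*√15)) = -242 + 4*√15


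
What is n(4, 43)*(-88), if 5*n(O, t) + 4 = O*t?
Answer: -14784/5 ≈ -2956.8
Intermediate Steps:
n(O, t) = -⅘ + O*t/5 (n(O, t) = -⅘ + (O*t)/5 = -⅘ + O*t/5)
n(4, 43)*(-88) = (-⅘ + (⅕)*4*43)*(-88) = (-⅘ + 172/5)*(-88) = (168/5)*(-88) = -14784/5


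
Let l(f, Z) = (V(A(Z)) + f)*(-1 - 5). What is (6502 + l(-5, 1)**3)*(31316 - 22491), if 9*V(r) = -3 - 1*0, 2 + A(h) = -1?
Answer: 346557750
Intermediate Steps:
A(h) = -3 (A(h) = -2 - 1 = -3)
V(r) = -1/3 (V(r) = (-3 - 1*0)/9 = (-3 + 0)/9 = (1/9)*(-3) = -1/3)
l(f, Z) = 2 - 6*f (l(f, Z) = (-1/3 + f)*(-1 - 5) = (-1/3 + f)*(-6) = 2 - 6*f)
(6502 + l(-5, 1)**3)*(31316 - 22491) = (6502 + (2 - 6*(-5))**3)*(31316 - 22491) = (6502 + (2 + 30)**3)*8825 = (6502 + 32**3)*8825 = (6502 + 32768)*8825 = 39270*8825 = 346557750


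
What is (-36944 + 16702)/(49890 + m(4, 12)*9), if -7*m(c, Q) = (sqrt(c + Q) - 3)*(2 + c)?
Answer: -70847/174588 ≈ -0.40580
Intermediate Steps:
m(c, Q) = -(-3 + sqrt(Q + c))*(2 + c)/7 (m(c, Q) = -(sqrt(c + Q) - 3)*(2 + c)/7 = -(sqrt(Q + c) - 3)*(2 + c)/7 = -(-3 + sqrt(Q + c))*(2 + c)/7)
(-36944 + 16702)/(49890 + m(4, 12)*9) = (-36944 + 16702)/(49890 + (6/7 - 2*sqrt(12 + 4)/7 + (3/7)*4 - 1/7*4*sqrt(12 + 4))*9) = -20242/(49890 + (6/7 - 2*sqrt(16)/7 + 12/7 - 1/7*4*sqrt(16))*9) = -20242/(49890 + (6/7 - 2/7*4 + 12/7 - 1/7*4*4)*9) = -20242/(49890 + (6/7 - 8/7 + 12/7 - 16/7)*9) = -20242/(49890 - 6/7*9) = -20242/(49890 - 54/7) = -20242/349176/7 = -20242*7/349176 = -70847/174588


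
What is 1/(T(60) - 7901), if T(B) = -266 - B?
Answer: -1/8227 ≈ -0.00012155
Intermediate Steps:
1/(T(60) - 7901) = 1/((-266 - 1*60) - 7901) = 1/((-266 - 60) - 7901) = 1/(-326 - 7901) = 1/(-8227) = -1/8227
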